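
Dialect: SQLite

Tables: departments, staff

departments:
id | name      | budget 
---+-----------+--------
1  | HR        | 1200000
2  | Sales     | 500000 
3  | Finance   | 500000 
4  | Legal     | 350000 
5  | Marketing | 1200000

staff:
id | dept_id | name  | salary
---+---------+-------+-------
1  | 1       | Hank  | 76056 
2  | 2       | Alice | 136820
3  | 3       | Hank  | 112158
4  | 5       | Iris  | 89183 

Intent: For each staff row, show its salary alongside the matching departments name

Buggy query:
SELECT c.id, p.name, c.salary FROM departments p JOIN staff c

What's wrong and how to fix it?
Bug: JOIN with no ON clause produces a cartesian product; every staff row pairs with every departments row

Fix: Add ON c.dept_id = p.id to the JOIN

Corrected query:
SELECT c.id, p.name, c.salary FROM departments p JOIN staff c ON c.dept_id = p.id

Result:
id | name      | salary
---+-----------+-------
1  | HR        | 76056 
2  | Sales     | 136820
3  | Finance   | 112158
4  | Marketing | 89183 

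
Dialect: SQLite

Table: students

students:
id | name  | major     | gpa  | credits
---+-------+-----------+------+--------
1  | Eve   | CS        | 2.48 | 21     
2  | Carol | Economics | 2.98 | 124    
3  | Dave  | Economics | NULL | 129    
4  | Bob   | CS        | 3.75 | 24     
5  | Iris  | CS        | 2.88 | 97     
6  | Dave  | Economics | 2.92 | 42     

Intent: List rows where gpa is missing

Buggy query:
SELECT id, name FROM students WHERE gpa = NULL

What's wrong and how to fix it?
Bug: Comparing to NULL with '=' never matches; NULL = NULL is unknown, not true

Fix: Use IS NULL to test for NULL

Corrected query:
SELECT id, name FROM students WHERE gpa IS NULL

Result:
id | name
---+-----
3  | Dave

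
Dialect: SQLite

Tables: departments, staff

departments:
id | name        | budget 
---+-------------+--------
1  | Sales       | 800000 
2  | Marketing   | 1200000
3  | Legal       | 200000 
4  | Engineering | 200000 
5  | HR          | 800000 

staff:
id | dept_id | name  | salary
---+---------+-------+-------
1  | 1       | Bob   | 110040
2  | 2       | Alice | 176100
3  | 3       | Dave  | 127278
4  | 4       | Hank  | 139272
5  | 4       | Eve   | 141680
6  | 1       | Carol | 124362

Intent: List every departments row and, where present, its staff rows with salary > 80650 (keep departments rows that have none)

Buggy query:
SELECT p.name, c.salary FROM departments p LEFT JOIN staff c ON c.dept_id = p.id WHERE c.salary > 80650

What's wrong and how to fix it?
Bug: Filtering c.salary in WHERE discards the NULL rows produced by LEFT JOIN, turning it into an inner join

Fix: Put 'c.salary > 80650' in the JOIN's ON clause instead of WHERE

Corrected query:
SELECT p.name, c.salary FROM departments p LEFT JOIN staff c ON c.dept_id = p.id AND c.salary > 80650

Result:
name        | salary
------------+-------
Sales       | 110040
Sales       | 124362
Marketing   | 176100
Legal       | 127278
Engineering | 139272
Engineering | 141680
HR          | NULL  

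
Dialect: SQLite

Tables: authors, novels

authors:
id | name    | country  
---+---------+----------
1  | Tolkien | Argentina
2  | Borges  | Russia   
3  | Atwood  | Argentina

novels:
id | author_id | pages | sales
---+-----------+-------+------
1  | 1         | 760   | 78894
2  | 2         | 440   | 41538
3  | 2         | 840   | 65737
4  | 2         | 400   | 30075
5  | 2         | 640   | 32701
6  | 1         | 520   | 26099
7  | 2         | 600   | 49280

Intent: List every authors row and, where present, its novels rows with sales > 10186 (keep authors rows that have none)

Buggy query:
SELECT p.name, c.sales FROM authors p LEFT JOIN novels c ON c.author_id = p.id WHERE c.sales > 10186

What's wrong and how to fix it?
Bug: Filtering c.sales in WHERE discards the NULL rows produced by LEFT JOIN, turning it into an inner join

Fix: Move the right-table condition into the ON clause so unmatched parents are kept

Corrected query:
SELECT p.name, c.sales FROM authors p LEFT JOIN novels c ON c.author_id = p.id AND c.sales > 10186

Result:
name    | sales
--------+------
Tolkien | 26099
Tolkien | 78894
Borges  | 30075
Borges  | 32701
Borges  | 41538
Borges  | 49280
Borges  | 65737
Atwood  | NULL 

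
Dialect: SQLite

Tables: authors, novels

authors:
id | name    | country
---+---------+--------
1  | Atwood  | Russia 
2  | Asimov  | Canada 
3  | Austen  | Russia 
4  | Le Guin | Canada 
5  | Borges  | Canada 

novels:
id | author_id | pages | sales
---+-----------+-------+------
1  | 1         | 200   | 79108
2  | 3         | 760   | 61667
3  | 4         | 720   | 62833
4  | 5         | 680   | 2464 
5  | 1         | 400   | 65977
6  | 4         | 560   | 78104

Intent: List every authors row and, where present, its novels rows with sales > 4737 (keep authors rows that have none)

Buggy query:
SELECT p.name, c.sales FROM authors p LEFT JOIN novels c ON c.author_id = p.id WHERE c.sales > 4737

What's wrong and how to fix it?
Bug: Filtering c.sales in WHERE discards the NULL rows produced by LEFT JOIN, turning it into an inner join

Fix: Move the right-table condition into the ON clause so unmatched parents are kept

Corrected query:
SELECT p.name, c.sales FROM authors p LEFT JOIN novels c ON c.author_id = p.id AND c.sales > 4737

Result:
name    | sales
--------+------
Atwood  | 65977
Atwood  | 79108
Asimov  | NULL 
Austen  | 61667
Le Guin | 62833
Le Guin | 78104
Borges  | NULL 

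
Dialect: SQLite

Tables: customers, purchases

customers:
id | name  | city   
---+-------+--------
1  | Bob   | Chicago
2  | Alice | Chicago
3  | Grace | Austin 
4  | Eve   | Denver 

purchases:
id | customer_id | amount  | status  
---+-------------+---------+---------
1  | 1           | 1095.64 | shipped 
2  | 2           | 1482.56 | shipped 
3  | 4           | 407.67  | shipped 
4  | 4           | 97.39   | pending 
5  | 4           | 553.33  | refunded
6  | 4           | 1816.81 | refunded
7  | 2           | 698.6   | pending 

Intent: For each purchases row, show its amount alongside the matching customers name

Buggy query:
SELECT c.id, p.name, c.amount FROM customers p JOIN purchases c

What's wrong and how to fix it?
Bug: JOIN with no ON clause produces a cartesian product; every purchases row pairs with every customers row

Fix: Add ON c.customer_id = p.id to the JOIN

Corrected query:
SELECT c.id, p.name, c.amount FROM customers p JOIN purchases c ON c.customer_id = p.id

Result:
id | name  | amount 
---+-------+--------
1  | Bob   | 1095.64
2  | Alice | 1482.56
3  | Eve   | 407.67 
4  | Eve   | 97.39  
5  | Eve   | 553.33 
6  | Eve   | 1816.81
7  | Alice | 698.6  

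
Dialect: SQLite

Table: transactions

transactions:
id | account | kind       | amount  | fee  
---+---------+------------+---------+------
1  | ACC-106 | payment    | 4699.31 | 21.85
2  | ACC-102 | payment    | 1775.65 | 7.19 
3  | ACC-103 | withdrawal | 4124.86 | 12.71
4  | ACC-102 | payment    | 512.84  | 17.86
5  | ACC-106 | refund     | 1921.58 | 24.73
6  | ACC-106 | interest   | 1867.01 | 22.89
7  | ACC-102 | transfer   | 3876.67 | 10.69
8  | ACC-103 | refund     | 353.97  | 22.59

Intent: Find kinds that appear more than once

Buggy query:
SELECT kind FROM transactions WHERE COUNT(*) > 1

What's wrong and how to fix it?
Bug: WHERE can't reference COUNT(*); aggregates are computed after WHERE

Fix: Group first, then use HAVING for the count condition

Corrected query:
SELECT kind FROM transactions GROUP BY kind HAVING COUNT(*) > 1

Result:
kind   
-------
payment
refund 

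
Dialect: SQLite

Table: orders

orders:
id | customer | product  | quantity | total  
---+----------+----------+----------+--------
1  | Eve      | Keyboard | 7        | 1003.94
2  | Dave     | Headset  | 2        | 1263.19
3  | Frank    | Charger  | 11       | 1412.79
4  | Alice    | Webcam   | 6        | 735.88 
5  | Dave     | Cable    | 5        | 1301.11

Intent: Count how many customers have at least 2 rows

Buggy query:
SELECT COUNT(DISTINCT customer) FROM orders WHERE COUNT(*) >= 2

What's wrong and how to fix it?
Bug: WHERE filters individual rows, not groups, so a group-level COUNT is invalid there

Fix: Use a subquery that GROUPs and filters with HAVING, then count its rows

Corrected query:
SELECT COUNT(*) FROM (SELECT customer FROM orders GROUP BY customer HAVING COUNT(*) >= 2)

Result:
COUNT(*)
--------
1       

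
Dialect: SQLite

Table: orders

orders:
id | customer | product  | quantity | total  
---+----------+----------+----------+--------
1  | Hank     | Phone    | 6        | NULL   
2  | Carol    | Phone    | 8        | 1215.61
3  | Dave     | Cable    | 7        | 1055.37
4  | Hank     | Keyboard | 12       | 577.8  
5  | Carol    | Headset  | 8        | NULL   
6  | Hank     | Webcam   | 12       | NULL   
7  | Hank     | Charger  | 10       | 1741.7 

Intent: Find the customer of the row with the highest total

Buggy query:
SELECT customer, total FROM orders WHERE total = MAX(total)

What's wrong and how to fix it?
Bug: MAX(total) is an aggregate and cannot be used directly in WHERE

Fix: Wrap MAX in a scalar subquery so WHERE compares against a single value

Corrected query:
SELECT customer, total FROM orders WHERE total = (SELECT MAX(total) FROM orders)

Result:
customer | total 
---------+-------
Hank     | 1741.7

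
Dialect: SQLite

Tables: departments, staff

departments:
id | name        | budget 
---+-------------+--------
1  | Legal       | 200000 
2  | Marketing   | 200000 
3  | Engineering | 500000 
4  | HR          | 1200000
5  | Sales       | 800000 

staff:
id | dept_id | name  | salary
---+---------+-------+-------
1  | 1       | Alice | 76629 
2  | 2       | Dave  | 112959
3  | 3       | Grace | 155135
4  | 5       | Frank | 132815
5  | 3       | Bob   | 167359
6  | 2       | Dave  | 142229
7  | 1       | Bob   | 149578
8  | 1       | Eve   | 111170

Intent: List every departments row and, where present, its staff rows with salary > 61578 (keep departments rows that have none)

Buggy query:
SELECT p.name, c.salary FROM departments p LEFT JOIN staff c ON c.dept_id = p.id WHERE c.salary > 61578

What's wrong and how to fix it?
Bug: Filtering c.salary in WHERE discards the NULL rows produced by LEFT JOIN, turning it into an inner join

Fix: Move the right-table condition into the ON clause so unmatched parents are kept

Corrected query:
SELECT p.name, c.salary FROM departments p LEFT JOIN staff c ON c.dept_id = p.id AND c.salary > 61578

Result:
name        | salary
------------+-------
Legal       | 76629 
Legal       | 111170
Legal       | 149578
Marketing   | 112959
Marketing   | 142229
Engineering | 155135
Engineering | 167359
HR          | NULL  
Sales       | 132815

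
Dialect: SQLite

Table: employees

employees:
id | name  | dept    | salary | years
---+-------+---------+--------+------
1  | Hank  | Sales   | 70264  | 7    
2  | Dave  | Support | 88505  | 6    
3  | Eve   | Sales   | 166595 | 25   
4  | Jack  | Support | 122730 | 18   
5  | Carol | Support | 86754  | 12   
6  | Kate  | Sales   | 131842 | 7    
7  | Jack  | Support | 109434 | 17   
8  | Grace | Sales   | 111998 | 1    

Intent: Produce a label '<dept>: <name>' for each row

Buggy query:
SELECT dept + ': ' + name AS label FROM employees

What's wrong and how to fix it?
Bug: SQLite uses || for string concatenation; + coerces text to numbers (yielding 0)

Fix: Replace + with || to concatenate text

Corrected query:
SELECT dept || ': ' || name AS label FROM employees

Result:
label         
--------------
Sales: Hank   
Support: Dave 
Sales: Eve    
Support: Jack 
Support: Carol
Sales: Kate   
Support: Jack 
Sales: Grace  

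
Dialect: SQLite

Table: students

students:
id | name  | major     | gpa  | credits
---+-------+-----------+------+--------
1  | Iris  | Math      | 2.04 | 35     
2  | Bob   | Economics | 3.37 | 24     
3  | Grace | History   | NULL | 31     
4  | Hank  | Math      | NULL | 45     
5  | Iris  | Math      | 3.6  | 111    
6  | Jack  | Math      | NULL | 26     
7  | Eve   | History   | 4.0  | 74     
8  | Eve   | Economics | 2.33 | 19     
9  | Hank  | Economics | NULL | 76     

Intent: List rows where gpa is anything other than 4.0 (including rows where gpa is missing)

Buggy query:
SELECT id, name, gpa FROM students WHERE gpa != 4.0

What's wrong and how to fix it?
Bug: 'gpa != 4.0' is unknown when gpa is NULL, so NULL rows are silently excluded

Fix: Handle NULL separately with IS NULL alongside the inequality

Corrected query:
SELECT id, name, gpa FROM students WHERE gpa != 4.0 OR gpa IS NULL

Result:
id | name  | gpa 
---+-------+-----
1  | Iris  | 2.04
2  | Bob   | 3.37
3  | Grace | NULL
4  | Hank  | NULL
5  | Iris  | 3.6 
6  | Jack  | NULL
8  | Eve   | 2.33
9  | Hank  | NULL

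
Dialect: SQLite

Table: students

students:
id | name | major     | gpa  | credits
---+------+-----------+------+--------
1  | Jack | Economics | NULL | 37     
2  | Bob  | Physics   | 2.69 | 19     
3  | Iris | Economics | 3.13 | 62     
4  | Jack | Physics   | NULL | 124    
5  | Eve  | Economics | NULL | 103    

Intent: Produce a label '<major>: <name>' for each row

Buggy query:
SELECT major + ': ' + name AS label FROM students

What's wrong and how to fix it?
Bug: SQLite uses || for string concatenation; + coerces text to numbers (yielding 0)

Fix: Use the || operator for string concatenation

Corrected query:
SELECT major || ': ' || name AS label FROM students

Result:
label          
---------------
Economics: Jack
Physics: Bob   
Economics: Iris
Physics: Jack  
Economics: Eve 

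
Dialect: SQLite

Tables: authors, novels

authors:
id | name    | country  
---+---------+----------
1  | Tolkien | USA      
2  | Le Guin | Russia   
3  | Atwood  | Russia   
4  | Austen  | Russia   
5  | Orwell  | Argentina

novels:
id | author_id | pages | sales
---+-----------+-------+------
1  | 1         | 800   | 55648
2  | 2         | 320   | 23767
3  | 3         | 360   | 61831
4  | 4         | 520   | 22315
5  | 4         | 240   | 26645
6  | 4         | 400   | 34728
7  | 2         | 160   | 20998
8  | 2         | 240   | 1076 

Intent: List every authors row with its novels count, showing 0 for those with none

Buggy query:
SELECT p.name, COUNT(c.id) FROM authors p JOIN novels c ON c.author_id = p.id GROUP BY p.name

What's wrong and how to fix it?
Bug: An inner join excludes parents with zero children

Fix: Switch to LEFT JOIN to retain unmatched parent rows

Corrected query:
SELECT p.name, COUNT(c.id) FROM authors p LEFT JOIN novels c ON c.author_id = p.id GROUP BY p.name

Result:
name    | COUNT(c.id)
--------+------------
Atwood  | 1          
Austen  | 3          
Le Guin | 3          
Orwell  | 0          
Tolkien | 1          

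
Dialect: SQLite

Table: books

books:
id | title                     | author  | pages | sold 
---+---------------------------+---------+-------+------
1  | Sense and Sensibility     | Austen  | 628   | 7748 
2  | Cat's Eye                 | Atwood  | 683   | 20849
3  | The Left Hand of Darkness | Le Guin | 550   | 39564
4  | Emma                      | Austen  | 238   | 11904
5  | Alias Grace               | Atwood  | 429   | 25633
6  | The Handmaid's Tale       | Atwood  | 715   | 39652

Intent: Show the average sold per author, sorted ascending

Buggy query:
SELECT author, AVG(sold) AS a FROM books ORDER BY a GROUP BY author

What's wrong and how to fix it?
Bug: GROUP BY must precede ORDER BY

Fix: Reorder: SELECT … FROM … GROUP BY … ORDER BY …

Corrected query:
SELECT author, AVG(sold) AS a FROM books GROUP BY author ORDER BY a

Result:
author  | a           
--------+-------------
Austen  | 9826        
Atwood  | 28711.333333
Le Guin | 39564       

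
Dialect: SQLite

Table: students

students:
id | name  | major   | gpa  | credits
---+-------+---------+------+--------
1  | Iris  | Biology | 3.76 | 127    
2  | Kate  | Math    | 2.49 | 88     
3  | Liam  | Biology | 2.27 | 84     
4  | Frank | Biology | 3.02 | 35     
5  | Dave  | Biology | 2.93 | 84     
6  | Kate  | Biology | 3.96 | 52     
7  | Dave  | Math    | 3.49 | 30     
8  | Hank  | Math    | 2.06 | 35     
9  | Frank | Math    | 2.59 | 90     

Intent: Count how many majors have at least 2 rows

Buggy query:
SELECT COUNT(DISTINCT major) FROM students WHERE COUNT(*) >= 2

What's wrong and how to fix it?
Bug: WHERE filters individual rows, not groups, so a group-level COUNT is invalid there

Fix: Use a subquery that GROUPs and filters with HAVING, then count its rows

Corrected query:
SELECT COUNT(*) FROM (SELECT major FROM students GROUP BY major HAVING COUNT(*) >= 2)

Result:
COUNT(*)
--------
2       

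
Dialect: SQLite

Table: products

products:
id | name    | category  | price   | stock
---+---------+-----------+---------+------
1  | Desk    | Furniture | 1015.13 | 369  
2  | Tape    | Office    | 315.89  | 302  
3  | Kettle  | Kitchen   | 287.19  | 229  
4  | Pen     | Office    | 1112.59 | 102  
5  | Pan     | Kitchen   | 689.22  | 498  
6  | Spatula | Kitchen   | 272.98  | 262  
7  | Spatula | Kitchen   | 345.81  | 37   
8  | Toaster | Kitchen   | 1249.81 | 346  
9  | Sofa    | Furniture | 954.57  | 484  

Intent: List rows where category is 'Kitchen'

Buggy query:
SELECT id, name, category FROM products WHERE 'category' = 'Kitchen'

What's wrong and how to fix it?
Bug: 'category' in single quotes is a string literal, not the column; the comparison is literal-vs-literal and never true

Fix: Remove the quotes around the column name (or use double quotes for an identifier)

Corrected query:
SELECT id, name, category FROM products WHERE category = 'Kitchen'

Result:
id | name    | category
---+---------+---------
3  | Kettle  | Kitchen 
5  | Pan     | Kitchen 
6  | Spatula | Kitchen 
7  | Spatula | Kitchen 
8  | Toaster | Kitchen 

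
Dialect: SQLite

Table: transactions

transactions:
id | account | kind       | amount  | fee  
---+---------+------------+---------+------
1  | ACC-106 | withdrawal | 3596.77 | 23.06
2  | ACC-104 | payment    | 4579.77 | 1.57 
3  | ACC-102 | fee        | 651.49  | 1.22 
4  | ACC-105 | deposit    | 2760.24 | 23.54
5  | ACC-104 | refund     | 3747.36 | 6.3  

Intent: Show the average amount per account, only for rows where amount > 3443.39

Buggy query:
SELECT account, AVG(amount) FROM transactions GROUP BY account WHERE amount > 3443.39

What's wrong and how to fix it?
Bug: WHERE cannot follow GROUP BY

Fix: Place WHERE between FROM and GROUP BY

Corrected query:
SELECT account, AVG(amount) FROM transactions WHERE amount > 3443.39 GROUP BY account

Result:
account | AVG(amount)
--------+------------
ACC-104 | 4163.565   
ACC-106 | 3596.77    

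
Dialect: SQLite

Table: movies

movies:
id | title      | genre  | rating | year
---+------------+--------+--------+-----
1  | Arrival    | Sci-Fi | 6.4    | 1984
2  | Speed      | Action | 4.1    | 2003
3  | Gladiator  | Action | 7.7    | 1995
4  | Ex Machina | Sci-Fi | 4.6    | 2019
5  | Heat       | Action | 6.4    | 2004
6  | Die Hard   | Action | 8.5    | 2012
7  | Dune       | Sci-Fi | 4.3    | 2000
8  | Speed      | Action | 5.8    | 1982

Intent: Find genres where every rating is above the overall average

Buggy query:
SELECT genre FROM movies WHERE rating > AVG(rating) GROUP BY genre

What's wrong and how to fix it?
Bug: AVG() is an aggregate; it can't sit directly in WHERE

Fix: Use a subquery for AVG and a HAVING MIN(...) filter so the condition holds for every row in the group

Corrected query:
SELECT genre FROM movies GROUP BY genre HAVING MIN(rating) > (SELECT AVG(rating) FROM movies)

Result:
(no rows)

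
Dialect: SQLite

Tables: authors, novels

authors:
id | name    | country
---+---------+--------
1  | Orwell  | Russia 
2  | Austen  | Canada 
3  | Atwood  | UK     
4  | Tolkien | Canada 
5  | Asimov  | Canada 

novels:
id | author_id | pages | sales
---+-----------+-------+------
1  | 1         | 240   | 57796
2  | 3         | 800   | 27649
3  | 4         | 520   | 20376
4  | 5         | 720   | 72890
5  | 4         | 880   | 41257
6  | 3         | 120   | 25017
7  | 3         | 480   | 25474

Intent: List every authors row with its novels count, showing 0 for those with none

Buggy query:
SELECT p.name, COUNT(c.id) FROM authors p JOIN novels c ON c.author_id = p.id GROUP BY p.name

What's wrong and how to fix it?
Bug: An inner join excludes parents with zero children

Fix: Switch to LEFT JOIN to retain unmatched parent rows

Corrected query:
SELECT p.name, COUNT(c.id) FROM authors p LEFT JOIN novels c ON c.author_id = p.id GROUP BY p.name

Result:
name    | COUNT(c.id)
--------+------------
Asimov  | 1          
Atwood  | 3          
Austen  | 0          
Orwell  | 1          
Tolkien | 2          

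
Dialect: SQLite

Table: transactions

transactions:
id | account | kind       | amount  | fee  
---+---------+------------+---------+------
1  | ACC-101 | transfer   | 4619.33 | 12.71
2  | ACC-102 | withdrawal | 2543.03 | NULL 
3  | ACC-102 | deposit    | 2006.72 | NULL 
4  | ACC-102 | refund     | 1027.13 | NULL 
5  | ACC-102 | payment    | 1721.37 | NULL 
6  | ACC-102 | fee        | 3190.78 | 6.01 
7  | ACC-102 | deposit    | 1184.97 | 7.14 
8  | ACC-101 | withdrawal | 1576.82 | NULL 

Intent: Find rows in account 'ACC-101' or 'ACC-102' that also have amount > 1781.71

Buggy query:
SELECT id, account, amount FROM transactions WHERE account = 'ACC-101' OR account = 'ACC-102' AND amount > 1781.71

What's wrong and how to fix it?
Bug: AND binds tighter than OR, so this parses as account = 'ACC-101' OR (account = 'ACC-102' AND amount > 1781.71)

Fix: Group the OR with parentheses (or use IN), then AND the threshold

Corrected query:
SELECT id, account, amount FROM transactions WHERE (account = 'ACC-101' OR account = 'ACC-102') AND amount > 1781.71

Result:
id | account | amount 
---+---------+--------
1  | ACC-101 | 4619.33
2  | ACC-102 | 2543.03
3  | ACC-102 | 2006.72
6  | ACC-102 | 3190.78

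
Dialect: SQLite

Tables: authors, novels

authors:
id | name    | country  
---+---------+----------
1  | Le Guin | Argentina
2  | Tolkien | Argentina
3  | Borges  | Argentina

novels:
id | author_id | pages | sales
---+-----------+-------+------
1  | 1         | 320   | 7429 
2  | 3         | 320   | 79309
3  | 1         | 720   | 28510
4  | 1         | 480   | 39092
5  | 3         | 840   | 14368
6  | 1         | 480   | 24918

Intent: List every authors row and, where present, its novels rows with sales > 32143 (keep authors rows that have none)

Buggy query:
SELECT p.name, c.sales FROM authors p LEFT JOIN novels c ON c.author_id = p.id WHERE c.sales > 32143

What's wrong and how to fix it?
Bug: A WHERE condition on the right-hand table after LEFT JOIN drops unmatched parents

Fix: Move the right-table condition into the ON clause so unmatched parents are kept

Corrected query:
SELECT p.name, c.sales FROM authors p LEFT JOIN novels c ON c.author_id = p.id AND c.sales > 32143

Result:
name    | sales
--------+------
Le Guin | 39092
Tolkien | NULL 
Borges  | 79309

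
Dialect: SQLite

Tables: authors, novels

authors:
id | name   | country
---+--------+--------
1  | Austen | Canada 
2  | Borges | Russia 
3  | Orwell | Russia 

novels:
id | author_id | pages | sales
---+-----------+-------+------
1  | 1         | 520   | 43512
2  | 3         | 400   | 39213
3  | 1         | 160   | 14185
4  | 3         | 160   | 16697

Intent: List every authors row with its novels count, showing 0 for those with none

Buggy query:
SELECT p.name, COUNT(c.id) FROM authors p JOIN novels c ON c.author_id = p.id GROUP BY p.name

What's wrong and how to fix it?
Bug: An inner join excludes parents with zero children

Fix: Use LEFT JOIN so parents without children still appear (COUNT(c.id) gives 0)

Corrected query:
SELECT p.name, COUNT(c.id) FROM authors p LEFT JOIN novels c ON c.author_id = p.id GROUP BY p.name

Result:
name   | COUNT(c.id)
-------+------------
Austen | 2          
Borges | 0          
Orwell | 2          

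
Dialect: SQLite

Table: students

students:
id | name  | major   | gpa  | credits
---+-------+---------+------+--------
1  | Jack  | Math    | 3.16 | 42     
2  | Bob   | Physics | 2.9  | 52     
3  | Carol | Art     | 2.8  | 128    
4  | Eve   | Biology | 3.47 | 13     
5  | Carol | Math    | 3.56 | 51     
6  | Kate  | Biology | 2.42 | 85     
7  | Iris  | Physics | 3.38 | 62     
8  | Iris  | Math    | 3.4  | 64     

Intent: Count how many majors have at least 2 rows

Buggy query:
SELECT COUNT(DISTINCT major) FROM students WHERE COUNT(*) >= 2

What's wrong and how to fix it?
Bug: COUNT(*) cannot appear in WHERE; the per-group count doesn't exist yet

Fix: Use a subquery that GROUPs and filters with HAVING, then count its rows

Corrected query:
SELECT COUNT(*) FROM (SELECT major FROM students GROUP BY major HAVING COUNT(*) >= 2)

Result:
COUNT(*)
--------
3       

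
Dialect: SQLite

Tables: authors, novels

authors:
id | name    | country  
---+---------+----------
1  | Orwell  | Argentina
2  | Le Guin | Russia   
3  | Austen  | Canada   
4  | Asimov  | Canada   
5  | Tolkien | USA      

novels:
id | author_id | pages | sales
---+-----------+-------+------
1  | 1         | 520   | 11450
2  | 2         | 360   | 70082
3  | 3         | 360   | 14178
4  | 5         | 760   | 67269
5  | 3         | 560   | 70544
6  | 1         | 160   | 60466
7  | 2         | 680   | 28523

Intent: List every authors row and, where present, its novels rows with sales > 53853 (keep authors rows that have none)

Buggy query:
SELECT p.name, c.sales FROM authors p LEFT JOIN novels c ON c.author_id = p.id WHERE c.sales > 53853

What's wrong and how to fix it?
Bug: A WHERE condition on the right-hand table after LEFT JOIN drops unmatched parents

Fix: Put 'c.sales > 53853' in the JOIN's ON clause instead of WHERE

Corrected query:
SELECT p.name, c.sales FROM authors p LEFT JOIN novels c ON c.author_id = p.id AND c.sales > 53853

Result:
name    | sales
--------+------
Orwell  | 60466
Le Guin | 70082
Austen  | 70544
Asimov  | NULL 
Tolkien | 67269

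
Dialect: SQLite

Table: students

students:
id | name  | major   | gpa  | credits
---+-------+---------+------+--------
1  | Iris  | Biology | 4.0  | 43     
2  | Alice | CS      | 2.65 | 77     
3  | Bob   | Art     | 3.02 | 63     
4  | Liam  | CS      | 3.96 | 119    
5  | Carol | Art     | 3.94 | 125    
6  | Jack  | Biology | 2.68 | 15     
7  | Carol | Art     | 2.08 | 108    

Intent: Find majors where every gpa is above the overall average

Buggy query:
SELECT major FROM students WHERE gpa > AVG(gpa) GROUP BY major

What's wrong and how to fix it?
Bug: WHERE evaluates per row before aggregation, so AVG() is unavailable

Fix: Compute the overall average in a scalar subquery and compare each group's MIN against it in HAVING

Corrected query:
SELECT major FROM students GROUP BY major HAVING MIN(gpa) > (SELECT AVG(gpa) FROM students)

Result:
(no rows)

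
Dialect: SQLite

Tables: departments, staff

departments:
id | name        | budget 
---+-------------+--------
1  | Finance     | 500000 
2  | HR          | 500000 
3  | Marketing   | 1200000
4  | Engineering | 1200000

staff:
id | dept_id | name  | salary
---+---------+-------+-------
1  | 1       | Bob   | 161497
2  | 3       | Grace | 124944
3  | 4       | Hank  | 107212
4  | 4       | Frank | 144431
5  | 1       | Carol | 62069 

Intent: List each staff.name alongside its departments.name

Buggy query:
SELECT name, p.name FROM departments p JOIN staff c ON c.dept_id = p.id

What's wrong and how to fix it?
Bug: Both tables have a 'name' column; the unqualified reference is ambiguous

Fix: Qualify the column with its table alias (c.name)

Corrected query:
SELECT c.name, p.name FROM departments p JOIN staff c ON c.dept_id = p.id

Result:
name  | name       
------+------------
Bob   | Finance    
Grace | Marketing  
Hank  | Engineering
Frank | Engineering
Carol | Finance    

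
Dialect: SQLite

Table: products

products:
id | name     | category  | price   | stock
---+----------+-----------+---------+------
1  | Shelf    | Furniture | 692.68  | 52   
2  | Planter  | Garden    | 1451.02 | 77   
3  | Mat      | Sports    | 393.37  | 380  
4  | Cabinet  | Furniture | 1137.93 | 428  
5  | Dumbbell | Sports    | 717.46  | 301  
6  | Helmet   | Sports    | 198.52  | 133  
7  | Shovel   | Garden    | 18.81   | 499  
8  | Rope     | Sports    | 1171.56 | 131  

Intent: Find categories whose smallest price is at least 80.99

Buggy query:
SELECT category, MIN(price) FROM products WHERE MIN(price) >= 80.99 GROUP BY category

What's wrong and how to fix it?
Bug: MIN() in WHERE is a misuse of aggregate

Fix: Use HAVING for the per-group MIN condition

Corrected query:
SELECT category, MIN(price) FROM products GROUP BY category HAVING MIN(price) >= 80.99

Result:
category  | MIN(price)
----------+-----------
Furniture | 692.68    
Sports    | 198.52    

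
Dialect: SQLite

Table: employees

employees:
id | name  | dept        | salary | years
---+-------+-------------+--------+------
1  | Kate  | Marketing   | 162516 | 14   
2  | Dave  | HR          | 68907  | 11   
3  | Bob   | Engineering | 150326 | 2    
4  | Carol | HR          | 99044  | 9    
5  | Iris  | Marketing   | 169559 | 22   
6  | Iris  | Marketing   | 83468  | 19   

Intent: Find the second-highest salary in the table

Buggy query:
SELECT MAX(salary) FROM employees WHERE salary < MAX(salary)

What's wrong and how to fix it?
Bug: The inner MAX is an aggregate inside WHERE, which is not allowed

Fix: Compute the overall MAX in a subquery, then take MAX of rows below it

Corrected query:
SELECT MAX(salary) FROM employees WHERE salary < (SELECT MAX(salary) FROM employees)

Result:
MAX(salary)
-----------
162516     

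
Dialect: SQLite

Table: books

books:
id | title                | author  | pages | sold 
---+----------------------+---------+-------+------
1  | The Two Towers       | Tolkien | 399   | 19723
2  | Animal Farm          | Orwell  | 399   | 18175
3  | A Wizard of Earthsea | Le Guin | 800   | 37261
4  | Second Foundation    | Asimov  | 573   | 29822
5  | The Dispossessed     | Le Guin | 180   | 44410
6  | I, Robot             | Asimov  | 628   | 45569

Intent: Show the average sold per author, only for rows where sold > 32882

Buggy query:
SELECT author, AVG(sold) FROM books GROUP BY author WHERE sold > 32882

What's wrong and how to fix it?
Bug: Row-level WHERE must come before GROUP BY in the clause order

Fix: Move the WHERE clause before GROUP BY

Corrected query:
SELECT author, AVG(sold) FROM books WHERE sold > 32882 GROUP BY author

Result:
author  | AVG(sold)
--------+----------
Asimov  | 45569    
Le Guin | 40835.5  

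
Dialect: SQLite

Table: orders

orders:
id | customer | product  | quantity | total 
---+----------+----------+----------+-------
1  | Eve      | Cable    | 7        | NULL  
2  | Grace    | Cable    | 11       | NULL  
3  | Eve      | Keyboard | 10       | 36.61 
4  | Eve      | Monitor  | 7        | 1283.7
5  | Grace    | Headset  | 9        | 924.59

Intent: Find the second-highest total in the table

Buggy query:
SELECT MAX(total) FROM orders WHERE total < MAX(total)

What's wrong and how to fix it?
Bug: MAX(total) on the right of the comparison is an aggregate-in-WHERE error

Fix: Compute the overall MAX in a subquery, then take MAX of rows below it

Corrected query:
SELECT MAX(total) FROM orders WHERE total < (SELECT MAX(total) FROM orders)

Result:
MAX(total)
----------
924.59    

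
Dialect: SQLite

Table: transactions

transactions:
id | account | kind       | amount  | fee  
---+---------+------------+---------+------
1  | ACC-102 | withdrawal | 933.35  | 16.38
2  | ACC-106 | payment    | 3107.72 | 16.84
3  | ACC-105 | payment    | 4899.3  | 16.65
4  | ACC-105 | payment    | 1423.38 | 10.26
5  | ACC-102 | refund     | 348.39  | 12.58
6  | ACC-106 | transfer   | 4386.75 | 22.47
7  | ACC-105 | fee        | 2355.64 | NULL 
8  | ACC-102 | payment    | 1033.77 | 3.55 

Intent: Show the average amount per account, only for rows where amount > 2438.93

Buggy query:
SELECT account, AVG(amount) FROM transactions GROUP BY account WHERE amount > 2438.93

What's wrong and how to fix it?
Bug: Row-level WHERE must come before GROUP BY in the clause order

Fix: Place WHERE between FROM and GROUP BY

Corrected query:
SELECT account, AVG(amount) FROM transactions WHERE amount > 2438.93 GROUP BY account

Result:
account | AVG(amount)
--------+------------
ACC-105 | 4899.3     
ACC-106 | 3747.235   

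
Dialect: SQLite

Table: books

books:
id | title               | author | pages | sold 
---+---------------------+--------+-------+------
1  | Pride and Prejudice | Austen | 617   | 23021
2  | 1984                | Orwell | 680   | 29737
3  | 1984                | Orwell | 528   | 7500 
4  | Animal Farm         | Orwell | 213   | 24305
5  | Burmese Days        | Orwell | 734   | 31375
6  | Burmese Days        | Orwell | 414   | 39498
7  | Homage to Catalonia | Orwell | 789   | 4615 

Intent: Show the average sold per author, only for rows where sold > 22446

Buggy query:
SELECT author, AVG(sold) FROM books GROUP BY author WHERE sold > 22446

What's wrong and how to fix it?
Bug: Row-level WHERE must come before GROUP BY in the clause order

Fix: Place WHERE between FROM and GROUP BY

Corrected query:
SELECT author, AVG(sold) FROM books WHERE sold > 22446 GROUP BY author

Result:
author | AVG(sold)
-------+----------
Austen | 23021    
Orwell | 31228.75 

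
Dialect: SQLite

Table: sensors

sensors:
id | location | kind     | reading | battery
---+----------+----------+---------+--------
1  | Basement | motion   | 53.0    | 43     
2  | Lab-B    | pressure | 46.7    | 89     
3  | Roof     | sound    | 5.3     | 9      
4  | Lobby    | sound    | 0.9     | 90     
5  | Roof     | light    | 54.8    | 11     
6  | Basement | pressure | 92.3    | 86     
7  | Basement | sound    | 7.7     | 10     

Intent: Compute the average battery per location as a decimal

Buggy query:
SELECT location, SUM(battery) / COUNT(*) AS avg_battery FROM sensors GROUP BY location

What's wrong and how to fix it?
Bug: Both operands are integers, so '/' performs integer division and truncates

Fix: Cast one side to REAL so the division keeps the fractional part

Corrected query:
SELECT location, SUM(battery) * 1.0 / COUNT(*) AS avg_battery FROM sensors GROUP BY location

Result:
location | avg_battery
---------+------------
Basement | 46.333333  
Lab-B    | 89         
Lobby    | 90         
Roof     | 10         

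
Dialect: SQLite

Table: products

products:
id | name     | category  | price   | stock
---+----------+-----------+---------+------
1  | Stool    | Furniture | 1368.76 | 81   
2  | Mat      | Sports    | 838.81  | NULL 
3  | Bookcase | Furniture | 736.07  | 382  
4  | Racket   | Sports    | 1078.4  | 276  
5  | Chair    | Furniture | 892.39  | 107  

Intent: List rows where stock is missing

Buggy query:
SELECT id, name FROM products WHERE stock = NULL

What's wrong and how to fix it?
Bug: '= NULL' is always unknown in SQL three-valued logic, so no rows match

Fix: Use IS NULL to test for NULL

Corrected query:
SELECT id, name FROM products WHERE stock IS NULL

Result:
id | name
---+-----
2  | Mat 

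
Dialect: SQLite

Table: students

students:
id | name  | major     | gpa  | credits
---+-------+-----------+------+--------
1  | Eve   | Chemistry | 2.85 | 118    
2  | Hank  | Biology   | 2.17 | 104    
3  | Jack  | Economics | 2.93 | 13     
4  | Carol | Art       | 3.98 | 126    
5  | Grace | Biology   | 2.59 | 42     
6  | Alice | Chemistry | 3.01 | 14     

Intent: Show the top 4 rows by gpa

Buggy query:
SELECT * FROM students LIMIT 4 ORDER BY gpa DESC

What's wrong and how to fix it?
Bug: ORDER BY cannot follow LIMIT; LIMIT is the final clause

Fix: Sort with ORDER BY, then apply LIMIT

Corrected query:
SELECT * FROM students ORDER BY gpa DESC LIMIT 4

Result:
id | name  | major     | gpa  | credits
---+-------+-----------+------+--------
4  | Carol | Art       | 3.98 | 126    
6  | Alice | Chemistry | 3.01 | 14     
3  | Jack  | Economics | 2.93 | 13     
1  | Eve   | Chemistry | 2.85 | 118    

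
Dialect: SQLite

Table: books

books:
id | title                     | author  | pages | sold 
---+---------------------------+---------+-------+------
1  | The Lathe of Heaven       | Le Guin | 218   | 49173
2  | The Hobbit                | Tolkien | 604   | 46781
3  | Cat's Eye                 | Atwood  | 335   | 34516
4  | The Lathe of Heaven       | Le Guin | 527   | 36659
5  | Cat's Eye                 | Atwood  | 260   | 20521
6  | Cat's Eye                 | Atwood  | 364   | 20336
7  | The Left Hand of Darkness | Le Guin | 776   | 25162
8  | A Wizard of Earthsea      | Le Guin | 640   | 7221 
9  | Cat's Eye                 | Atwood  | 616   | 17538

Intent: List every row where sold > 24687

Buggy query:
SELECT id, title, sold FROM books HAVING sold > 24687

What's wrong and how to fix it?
Bug: HAVING filters the output of aggregation, but this query has no GROUP BY and no aggregate functions, so SQLite rejects it (HAVING clause on a non-aggregate query); the condition here is per row

Fix: Replace HAVING with WHERE since the condition applies to individual rows

Corrected query:
SELECT id, title, sold FROM books WHERE sold > 24687

Result:
id | title                     | sold 
---+---------------------------+------
1  | The Lathe of Heaven       | 49173
2  | The Hobbit                | 46781
3  | Cat's Eye                 | 34516
4  | The Lathe of Heaven       | 36659
7  | The Left Hand of Darkness | 25162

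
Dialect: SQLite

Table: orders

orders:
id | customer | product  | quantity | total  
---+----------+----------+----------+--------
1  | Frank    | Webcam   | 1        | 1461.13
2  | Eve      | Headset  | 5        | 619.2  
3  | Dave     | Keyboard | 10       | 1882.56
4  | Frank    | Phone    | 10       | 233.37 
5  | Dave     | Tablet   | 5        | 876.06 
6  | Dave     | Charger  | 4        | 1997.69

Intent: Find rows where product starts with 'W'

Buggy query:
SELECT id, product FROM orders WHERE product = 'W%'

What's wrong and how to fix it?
Bug: '=' compares the literal string including the % character; pattern matching needs LIKE

Fix: Use LIKE for wildcard pattern matching

Corrected query:
SELECT id, product FROM orders WHERE product LIKE 'W%'

Result:
id | product
---+--------
1  | Webcam 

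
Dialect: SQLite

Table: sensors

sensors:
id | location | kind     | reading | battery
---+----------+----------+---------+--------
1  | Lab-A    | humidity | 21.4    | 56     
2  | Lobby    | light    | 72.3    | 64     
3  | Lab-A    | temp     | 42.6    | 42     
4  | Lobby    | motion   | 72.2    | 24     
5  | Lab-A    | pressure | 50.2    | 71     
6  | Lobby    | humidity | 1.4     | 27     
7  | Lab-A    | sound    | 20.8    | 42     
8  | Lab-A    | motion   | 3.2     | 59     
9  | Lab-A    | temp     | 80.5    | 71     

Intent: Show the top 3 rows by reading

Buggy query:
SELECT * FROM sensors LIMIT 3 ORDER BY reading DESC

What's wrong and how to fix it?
Bug: ORDER BY cannot follow LIMIT; LIMIT is the final clause

Fix: Swap the clauses: ORDER BY first, then LIMIT

Corrected query:
SELECT * FROM sensors ORDER BY reading DESC LIMIT 3

Result:
id | location | kind   | reading | battery
---+----------+--------+---------+--------
9  | Lab-A    | temp   | 80.5    | 71     
2  | Lobby    | light  | 72.3    | 64     
4  | Lobby    | motion | 72.2    | 24     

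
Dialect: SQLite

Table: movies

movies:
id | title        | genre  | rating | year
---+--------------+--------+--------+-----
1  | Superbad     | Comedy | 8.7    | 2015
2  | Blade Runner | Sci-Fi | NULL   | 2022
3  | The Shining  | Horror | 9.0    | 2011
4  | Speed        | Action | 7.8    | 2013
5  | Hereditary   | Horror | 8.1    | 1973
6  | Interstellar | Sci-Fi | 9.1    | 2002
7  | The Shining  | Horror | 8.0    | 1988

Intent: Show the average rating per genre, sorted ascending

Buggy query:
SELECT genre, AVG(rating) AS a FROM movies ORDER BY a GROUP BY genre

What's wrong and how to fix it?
Bug: GROUP BY must precede ORDER BY

Fix: Move ORDER BY to the end, after GROUP BY

Corrected query:
SELECT genre, AVG(rating) AS a FROM movies GROUP BY genre ORDER BY a

Result:
genre  | a       
-------+---------
Action | 7.8     
Horror | 8.366667
Comedy | 8.7     
Sci-Fi | 9.1     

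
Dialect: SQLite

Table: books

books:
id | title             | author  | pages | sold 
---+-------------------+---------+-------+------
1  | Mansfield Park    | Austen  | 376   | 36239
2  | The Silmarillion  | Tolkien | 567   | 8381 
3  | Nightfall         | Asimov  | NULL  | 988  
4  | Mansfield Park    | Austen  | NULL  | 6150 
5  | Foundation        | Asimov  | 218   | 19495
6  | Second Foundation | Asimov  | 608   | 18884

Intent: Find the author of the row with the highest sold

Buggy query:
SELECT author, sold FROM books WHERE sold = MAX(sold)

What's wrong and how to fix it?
Bug: MAX(sold) is an aggregate and cannot be used directly in WHERE

Fix: Use a subquery: WHERE sold = (SELECT MAX(sold) FROM books)

Corrected query:
SELECT author, sold FROM books WHERE sold = (SELECT MAX(sold) FROM books)

Result:
author | sold 
-------+------
Austen | 36239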